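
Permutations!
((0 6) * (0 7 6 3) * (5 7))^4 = (5 7 6)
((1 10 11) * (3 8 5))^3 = ((1 10 11)(3 8 5))^3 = (11)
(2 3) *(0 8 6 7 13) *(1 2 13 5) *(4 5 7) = [8, 2, 3, 13, 5, 1, 4, 7, 6, 9, 10, 11, 12, 0] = (0 8 6 4 5 1 2 3 13)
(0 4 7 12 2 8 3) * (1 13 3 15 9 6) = (0 4 7 12 2 8 15 9 6 1 13 3) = [4, 13, 8, 0, 7, 5, 1, 12, 15, 6, 10, 11, 2, 3, 14, 9]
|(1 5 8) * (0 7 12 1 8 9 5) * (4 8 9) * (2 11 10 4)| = 28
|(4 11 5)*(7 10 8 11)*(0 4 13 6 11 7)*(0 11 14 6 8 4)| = 14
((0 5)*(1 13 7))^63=(13)(0 5)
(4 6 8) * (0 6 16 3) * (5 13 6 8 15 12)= [8, 1, 2, 0, 16, 13, 15, 7, 4, 9, 10, 11, 5, 6, 14, 12, 3]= (0 8 4 16 3)(5 13 6 15 12)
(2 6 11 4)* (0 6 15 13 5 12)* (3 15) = (0 6 11 4 2 3 15 13 5 12) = [6, 1, 3, 15, 2, 12, 11, 7, 8, 9, 10, 4, 0, 5, 14, 13]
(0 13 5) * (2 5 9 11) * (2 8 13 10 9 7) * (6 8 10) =[6, 1, 5, 3, 4, 0, 8, 2, 13, 11, 9, 10, 12, 7] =(0 6 8 13 7 2 5)(9 11 10)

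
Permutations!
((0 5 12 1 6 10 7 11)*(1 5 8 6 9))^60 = ((0 8 6 10 7 11)(1 9)(5 12))^60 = (12)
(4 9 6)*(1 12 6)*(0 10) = (0 10)(1 12 6 4 9) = [10, 12, 2, 3, 9, 5, 4, 7, 8, 1, 0, 11, 6]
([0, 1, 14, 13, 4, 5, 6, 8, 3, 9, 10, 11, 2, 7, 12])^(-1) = [0, 1, 12, 8, 4, 5, 6, 13, 7, 9, 10, 11, 14, 3, 2]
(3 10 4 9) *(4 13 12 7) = (3 10 13 12 7 4 9) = [0, 1, 2, 10, 9, 5, 6, 4, 8, 3, 13, 11, 7, 12]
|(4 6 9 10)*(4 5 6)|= |(5 6 9 10)|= 4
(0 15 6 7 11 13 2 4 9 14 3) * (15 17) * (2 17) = (0 2 4 9 14 3)(6 7 11 13 17 15) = [2, 1, 4, 0, 9, 5, 7, 11, 8, 14, 10, 13, 12, 17, 3, 6, 16, 15]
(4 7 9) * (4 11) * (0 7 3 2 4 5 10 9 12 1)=(0 7 12 1)(2 4 3)(5 10 9 11)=[7, 0, 4, 2, 3, 10, 6, 12, 8, 11, 9, 5, 1]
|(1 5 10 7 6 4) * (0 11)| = |(0 11)(1 5 10 7 6 4)| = 6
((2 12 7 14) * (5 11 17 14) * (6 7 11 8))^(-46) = (2 14 17 11 12)(5 6)(7 8)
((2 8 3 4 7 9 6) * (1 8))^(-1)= ((1 8 3 4 7 9 6 2))^(-1)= (1 2 6 9 7 4 3 8)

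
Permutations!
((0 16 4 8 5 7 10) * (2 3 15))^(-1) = ((0 16 4 8 5 7 10)(2 3 15))^(-1) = (0 10 7 5 8 4 16)(2 15 3)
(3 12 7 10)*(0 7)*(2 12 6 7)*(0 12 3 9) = (12)(0 2 3 6 7 10 9) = [2, 1, 3, 6, 4, 5, 7, 10, 8, 0, 9, 11, 12]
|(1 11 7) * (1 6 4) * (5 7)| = |(1 11 5 7 6 4)| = 6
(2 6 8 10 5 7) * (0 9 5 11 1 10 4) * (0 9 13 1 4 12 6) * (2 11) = (0 13 1 10 2)(4 9 5 7 11)(6 8 12) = [13, 10, 0, 3, 9, 7, 8, 11, 12, 5, 2, 4, 6, 1]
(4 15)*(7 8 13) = (4 15)(7 8 13) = [0, 1, 2, 3, 15, 5, 6, 8, 13, 9, 10, 11, 12, 7, 14, 4]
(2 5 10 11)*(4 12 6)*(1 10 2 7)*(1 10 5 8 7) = [0, 5, 8, 3, 12, 2, 4, 10, 7, 9, 11, 1, 6] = (1 5 2 8 7 10 11)(4 12 6)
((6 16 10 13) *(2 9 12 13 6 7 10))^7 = ((2 9 12 13 7 10 6 16))^7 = (2 16 6 10 7 13 12 9)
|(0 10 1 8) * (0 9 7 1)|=4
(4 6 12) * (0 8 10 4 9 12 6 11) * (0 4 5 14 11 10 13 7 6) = (0 8 13 7 6)(4 10 5 14 11)(9 12) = [8, 1, 2, 3, 10, 14, 0, 6, 13, 12, 5, 4, 9, 7, 11]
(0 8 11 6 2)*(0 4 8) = (2 4 8 11 6) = [0, 1, 4, 3, 8, 5, 2, 7, 11, 9, 10, 6]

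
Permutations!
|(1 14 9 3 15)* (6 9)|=6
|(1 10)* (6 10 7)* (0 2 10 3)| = 7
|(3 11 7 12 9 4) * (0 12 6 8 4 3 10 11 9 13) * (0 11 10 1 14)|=10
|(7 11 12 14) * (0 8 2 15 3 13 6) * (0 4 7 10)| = 13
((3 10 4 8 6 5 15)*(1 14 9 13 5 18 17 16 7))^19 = (1 5 4 17 14 15 8 16 9 3 6 7 13 10 18)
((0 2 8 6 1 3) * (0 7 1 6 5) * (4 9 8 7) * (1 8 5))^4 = (0 1 5 8 9 7 4 2 3)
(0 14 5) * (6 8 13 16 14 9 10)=[9, 1, 2, 3, 4, 0, 8, 7, 13, 10, 6, 11, 12, 16, 5, 15, 14]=(0 9 10 6 8 13 16 14 5)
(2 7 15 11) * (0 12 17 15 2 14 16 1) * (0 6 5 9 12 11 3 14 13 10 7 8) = (0 11 13 10 7 2 8)(1 6 5 9 12 17 15 3 14 16) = [11, 6, 8, 14, 4, 9, 5, 2, 0, 12, 7, 13, 17, 10, 16, 3, 1, 15]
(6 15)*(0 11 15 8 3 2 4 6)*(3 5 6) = (0 11 15)(2 4 3)(5 6 8) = [11, 1, 4, 2, 3, 6, 8, 7, 5, 9, 10, 15, 12, 13, 14, 0]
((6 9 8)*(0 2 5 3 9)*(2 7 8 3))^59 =((0 7 8 6)(2 5)(3 9))^59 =(0 6 8 7)(2 5)(3 9)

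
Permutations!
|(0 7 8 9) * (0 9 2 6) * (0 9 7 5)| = 10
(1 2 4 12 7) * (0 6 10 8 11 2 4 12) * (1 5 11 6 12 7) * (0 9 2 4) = (0 12 1)(2 7 5 11 4 9)(6 10 8) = [12, 0, 7, 3, 9, 11, 10, 5, 6, 2, 8, 4, 1]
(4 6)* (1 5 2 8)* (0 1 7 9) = (0 1 5 2 8 7 9)(4 6) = [1, 5, 8, 3, 6, 2, 4, 9, 7, 0]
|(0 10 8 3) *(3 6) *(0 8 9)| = 3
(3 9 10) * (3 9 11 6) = (3 11 6)(9 10) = [0, 1, 2, 11, 4, 5, 3, 7, 8, 10, 9, 6]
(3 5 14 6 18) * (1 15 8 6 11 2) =(1 15 8 6 18 3 5 14 11 2) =[0, 15, 1, 5, 4, 14, 18, 7, 6, 9, 10, 2, 12, 13, 11, 8, 16, 17, 3]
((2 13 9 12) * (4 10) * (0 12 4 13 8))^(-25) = (0 8 2 12)(4 9 13 10)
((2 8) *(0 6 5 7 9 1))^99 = ((0 6 5 7 9 1)(2 8))^99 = (0 7)(1 5)(2 8)(6 9)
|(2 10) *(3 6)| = 2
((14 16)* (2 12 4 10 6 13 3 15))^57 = ((2 12 4 10 6 13 3 15)(14 16))^57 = (2 12 4 10 6 13 3 15)(14 16)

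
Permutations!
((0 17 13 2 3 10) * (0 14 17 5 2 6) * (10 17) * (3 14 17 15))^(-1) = (0 6 13 17 10 14 2 5)(3 15)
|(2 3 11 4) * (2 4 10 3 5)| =6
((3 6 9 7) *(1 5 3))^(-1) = ((1 5 3 6 9 7))^(-1) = (1 7 9 6 3 5)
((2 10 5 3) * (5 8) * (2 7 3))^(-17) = (2 5 8 10)(3 7)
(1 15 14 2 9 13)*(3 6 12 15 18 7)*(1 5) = (1 18 7 3 6 12 15 14 2 9 13 5) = [0, 18, 9, 6, 4, 1, 12, 3, 8, 13, 10, 11, 15, 5, 2, 14, 16, 17, 7]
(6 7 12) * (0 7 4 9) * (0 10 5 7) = (4 9 10 5 7 12 6) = [0, 1, 2, 3, 9, 7, 4, 12, 8, 10, 5, 11, 6]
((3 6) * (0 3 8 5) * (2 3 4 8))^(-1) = (0 5 8 4)(2 6 3)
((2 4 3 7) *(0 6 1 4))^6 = (0 2 7 3 4 1 6)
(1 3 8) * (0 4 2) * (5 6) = (0 4 2)(1 3 8)(5 6) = [4, 3, 0, 8, 2, 6, 5, 7, 1]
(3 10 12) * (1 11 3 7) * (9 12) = (1 11 3 10 9 12 7) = [0, 11, 2, 10, 4, 5, 6, 1, 8, 12, 9, 3, 7]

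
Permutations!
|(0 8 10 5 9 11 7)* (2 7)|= 8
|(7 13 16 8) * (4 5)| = 4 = |(4 5)(7 13 16 8)|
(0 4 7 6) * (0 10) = (0 4 7 6 10) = [4, 1, 2, 3, 7, 5, 10, 6, 8, 9, 0]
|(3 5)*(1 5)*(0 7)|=6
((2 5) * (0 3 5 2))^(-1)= (0 5 3)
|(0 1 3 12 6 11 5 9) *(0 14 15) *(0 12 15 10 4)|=12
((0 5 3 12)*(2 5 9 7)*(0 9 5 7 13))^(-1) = ((0 5 3 12 9 13)(2 7))^(-1) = (0 13 9 12 3 5)(2 7)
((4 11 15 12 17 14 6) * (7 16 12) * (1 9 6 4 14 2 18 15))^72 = (2 15 16 17 18 7 12)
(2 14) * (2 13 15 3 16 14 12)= (2 12)(3 16 14 13 15)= [0, 1, 12, 16, 4, 5, 6, 7, 8, 9, 10, 11, 2, 15, 13, 3, 14]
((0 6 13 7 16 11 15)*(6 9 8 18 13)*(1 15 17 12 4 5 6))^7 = ((0 9 8 18 13 7 16 11 17 12 4 5 6 1 15))^7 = (0 11 15 16 1 7 6 13 5 18 4 8 12 9 17)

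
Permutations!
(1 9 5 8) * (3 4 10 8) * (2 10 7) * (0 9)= (0 9 5 3 4 7 2 10 8 1)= [9, 0, 10, 4, 7, 3, 6, 2, 1, 5, 8]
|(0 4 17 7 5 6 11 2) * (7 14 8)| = |(0 4 17 14 8 7 5 6 11 2)| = 10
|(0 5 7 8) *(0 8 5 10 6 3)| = |(0 10 6 3)(5 7)| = 4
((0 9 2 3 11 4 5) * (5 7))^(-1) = (0 5 7 4 11 3 2 9)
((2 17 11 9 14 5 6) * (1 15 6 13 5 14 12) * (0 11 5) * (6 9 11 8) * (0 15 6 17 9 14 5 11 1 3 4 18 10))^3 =((0 8 17 11 1 6 2 9 12 3 4 18 10)(5 13 15 14))^3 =(0 11 2 3 10 17 6 12 18 8 1 9 4)(5 14 15 13)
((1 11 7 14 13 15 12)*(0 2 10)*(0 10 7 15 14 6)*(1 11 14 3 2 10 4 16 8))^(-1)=(0 6 7 2 3 13 14 1 8 16 4 10)(11 12 15)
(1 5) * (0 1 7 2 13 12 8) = (0 1 5 7 2 13 12 8) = [1, 5, 13, 3, 4, 7, 6, 2, 0, 9, 10, 11, 8, 12]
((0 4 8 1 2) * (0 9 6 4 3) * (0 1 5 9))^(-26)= ((0 3 1 2)(4 8 5 9 6))^(-26)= (0 1)(2 3)(4 6 9 5 8)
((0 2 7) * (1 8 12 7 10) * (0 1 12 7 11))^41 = ((0 2 10 12 11)(1 8 7))^41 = (0 2 10 12 11)(1 7 8)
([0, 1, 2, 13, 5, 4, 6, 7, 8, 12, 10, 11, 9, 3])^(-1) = (3 13)(4 5)(9 12)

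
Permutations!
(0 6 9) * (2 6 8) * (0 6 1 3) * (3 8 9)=(0 9 6 3)(1 8 2)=[9, 8, 1, 0, 4, 5, 3, 7, 2, 6]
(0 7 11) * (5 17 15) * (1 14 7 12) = (0 12 1 14 7 11)(5 17 15) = [12, 14, 2, 3, 4, 17, 6, 11, 8, 9, 10, 0, 1, 13, 7, 5, 16, 15]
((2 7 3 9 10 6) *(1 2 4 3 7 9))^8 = (1 2 9 10 6 4 3)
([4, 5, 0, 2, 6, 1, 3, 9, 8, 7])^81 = [4, 5, 0, 2, 6, 1, 3, 9, 8, 7]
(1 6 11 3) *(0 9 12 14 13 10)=(0 9 12 14 13 10)(1 6 11 3)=[9, 6, 2, 1, 4, 5, 11, 7, 8, 12, 0, 3, 14, 10, 13]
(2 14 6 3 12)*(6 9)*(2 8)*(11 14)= (2 11 14 9 6 3 12 8)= [0, 1, 11, 12, 4, 5, 3, 7, 2, 6, 10, 14, 8, 13, 9]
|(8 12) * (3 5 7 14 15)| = 10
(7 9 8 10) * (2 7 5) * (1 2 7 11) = [0, 2, 11, 3, 4, 7, 6, 9, 10, 8, 5, 1] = (1 2 11)(5 7 9 8 10)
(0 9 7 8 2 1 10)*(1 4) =[9, 10, 4, 3, 1, 5, 6, 8, 2, 7, 0] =(0 9 7 8 2 4 1 10)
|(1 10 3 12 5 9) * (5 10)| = |(1 5 9)(3 12 10)| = 3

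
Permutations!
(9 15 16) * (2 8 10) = (2 8 10)(9 15 16) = [0, 1, 8, 3, 4, 5, 6, 7, 10, 15, 2, 11, 12, 13, 14, 16, 9]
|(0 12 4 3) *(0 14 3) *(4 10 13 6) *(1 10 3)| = 9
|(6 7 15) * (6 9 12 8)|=6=|(6 7 15 9 12 8)|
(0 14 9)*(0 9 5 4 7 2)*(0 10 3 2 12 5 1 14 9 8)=[9, 14, 10, 2, 7, 4, 6, 12, 0, 8, 3, 11, 5, 13, 1]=(0 9 8)(1 14)(2 10 3)(4 7 12 5)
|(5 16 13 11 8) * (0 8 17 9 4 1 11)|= |(0 8 5 16 13)(1 11 17 9 4)|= 5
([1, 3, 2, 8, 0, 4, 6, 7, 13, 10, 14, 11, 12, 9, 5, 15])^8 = [5, 4, 2, 0, 14, 10, 6, 7, 1, 8, 13, 11, 12, 3, 9, 15]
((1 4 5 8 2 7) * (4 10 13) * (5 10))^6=((1 5 8 2 7)(4 10 13))^6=(13)(1 5 8 2 7)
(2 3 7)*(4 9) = (2 3 7)(4 9) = [0, 1, 3, 7, 9, 5, 6, 2, 8, 4]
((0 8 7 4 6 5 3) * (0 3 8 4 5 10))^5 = ((0 4 6 10)(5 8 7))^5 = (0 4 6 10)(5 7 8)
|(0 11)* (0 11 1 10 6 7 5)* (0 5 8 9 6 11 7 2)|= |(0 1 10 11 7 8 9 6 2)|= 9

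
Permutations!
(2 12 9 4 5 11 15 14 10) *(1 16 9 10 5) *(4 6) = (1 16 9 6 4)(2 12 10)(5 11 15 14) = [0, 16, 12, 3, 1, 11, 4, 7, 8, 6, 2, 15, 10, 13, 5, 14, 9]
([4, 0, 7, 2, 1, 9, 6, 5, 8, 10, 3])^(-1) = (0 1 4)(2 3 10 9 5 7)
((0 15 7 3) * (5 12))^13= (0 15 7 3)(5 12)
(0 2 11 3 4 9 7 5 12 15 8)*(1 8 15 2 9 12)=(15)(0 9 7 5 1 8)(2 11 3 4 12)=[9, 8, 11, 4, 12, 1, 6, 5, 0, 7, 10, 3, 2, 13, 14, 15]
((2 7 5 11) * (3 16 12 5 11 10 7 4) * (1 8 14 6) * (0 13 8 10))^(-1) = ((0 13 8 14 6 1 10 7 11 2 4 3 16 12 5))^(-1) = (0 5 12 16 3 4 2 11 7 10 1 6 14 8 13)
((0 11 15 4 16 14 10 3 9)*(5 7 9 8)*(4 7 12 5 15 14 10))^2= ((0 11 14 4 16 10 3 8 15 7 9)(5 12))^2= (0 14 16 3 15 9 11 4 10 8 7)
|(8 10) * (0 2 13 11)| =|(0 2 13 11)(8 10)| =4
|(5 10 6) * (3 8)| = |(3 8)(5 10 6)| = 6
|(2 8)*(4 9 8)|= |(2 4 9 8)|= 4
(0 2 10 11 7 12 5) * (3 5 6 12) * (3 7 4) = [2, 1, 10, 5, 3, 0, 12, 7, 8, 9, 11, 4, 6] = (0 2 10 11 4 3 5)(6 12)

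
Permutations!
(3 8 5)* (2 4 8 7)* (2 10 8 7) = (2 4 7 10 8 5 3) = [0, 1, 4, 2, 7, 3, 6, 10, 5, 9, 8]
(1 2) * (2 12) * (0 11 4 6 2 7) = (0 11 4 6 2 1 12 7) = [11, 12, 1, 3, 6, 5, 2, 0, 8, 9, 10, 4, 7]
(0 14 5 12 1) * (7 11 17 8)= (0 14 5 12 1)(7 11 17 8)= [14, 0, 2, 3, 4, 12, 6, 11, 7, 9, 10, 17, 1, 13, 5, 15, 16, 8]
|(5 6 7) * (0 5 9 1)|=6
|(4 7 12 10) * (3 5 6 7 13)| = |(3 5 6 7 12 10 4 13)| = 8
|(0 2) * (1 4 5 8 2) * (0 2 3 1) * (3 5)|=|(1 4 3)(5 8)|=6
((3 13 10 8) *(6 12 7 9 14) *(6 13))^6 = ((3 6 12 7 9 14 13 10 8))^6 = (3 13 7)(6 10 9)(8 14 12)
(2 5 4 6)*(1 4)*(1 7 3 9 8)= (1 4 6 2 5 7 3 9 8)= [0, 4, 5, 9, 6, 7, 2, 3, 1, 8]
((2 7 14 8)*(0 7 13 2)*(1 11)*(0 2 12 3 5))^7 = ((0 7 14 8 2 13 12 3 5)(1 11))^7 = (0 3 13 8 7 5 12 2 14)(1 11)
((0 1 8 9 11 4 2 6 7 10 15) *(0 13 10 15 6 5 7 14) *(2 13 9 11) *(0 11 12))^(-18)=((0 1 8 12)(2 5 7 15 9)(4 13 10 6 14 11))^(-18)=(0 8)(1 12)(2 7 9 5 15)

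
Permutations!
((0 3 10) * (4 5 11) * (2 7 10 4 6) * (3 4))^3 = ((0 4 5 11 6 2 7 10))^3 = (0 11 7 4 6 10 5 2)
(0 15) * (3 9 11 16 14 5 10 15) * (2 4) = (0 3 9 11 16 14 5 10 15)(2 4) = [3, 1, 4, 9, 2, 10, 6, 7, 8, 11, 15, 16, 12, 13, 5, 0, 14]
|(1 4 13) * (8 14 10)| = 3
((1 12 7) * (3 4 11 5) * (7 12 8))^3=((12)(1 8 7)(3 4 11 5))^3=(12)(3 5 11 4)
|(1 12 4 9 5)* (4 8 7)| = |(1 12 8 7 4 9 5)| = 7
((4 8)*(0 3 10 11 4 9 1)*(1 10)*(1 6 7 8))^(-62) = (0 4 10 8 6)(1 11 9 7 3)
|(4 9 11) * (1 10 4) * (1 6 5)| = 7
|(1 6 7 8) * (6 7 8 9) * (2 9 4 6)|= |(1 7 4 6 8)(2 9)|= 10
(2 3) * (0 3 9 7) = (0 3 2 9 7) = [3, 1, 9, 2, 4, 5, 6, 0, 8, 7]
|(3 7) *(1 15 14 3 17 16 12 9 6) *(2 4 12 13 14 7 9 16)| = 13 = |(1 15 7 17 2 4 12 16 13 14 3 9 6)|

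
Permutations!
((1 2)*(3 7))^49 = (1 2)(3 7)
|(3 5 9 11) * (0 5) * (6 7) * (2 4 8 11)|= 8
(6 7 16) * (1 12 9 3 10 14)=(1 12 9 3 10 14)(6 7 16)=[0, 12, 2, 10, 4, 5, 7, 16, 8, 3, 14, 11, 9, 13, 1, 15, 6]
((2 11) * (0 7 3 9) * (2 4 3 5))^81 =(0 7 5 2 11 4 3 9)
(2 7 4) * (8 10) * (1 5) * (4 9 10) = (1 5)(2 7 9 10 8 4) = [0, 5, 7, 3, 2, 1, 6, 9, 4, 10, 8]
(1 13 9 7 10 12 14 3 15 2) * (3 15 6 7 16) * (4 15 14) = (1 13 9 16 3 6 7 10 12 4 15 2) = [0, 13, 1, 6, 15, 5, 7, 10, 8, 16, 12, 11, 4, 9, 14, 2, 3]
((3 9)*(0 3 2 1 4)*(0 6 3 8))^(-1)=(0 8)(1 2 9 3 6 4)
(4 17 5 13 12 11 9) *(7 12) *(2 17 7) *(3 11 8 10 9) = (2 17 5 13)(3 11)(4 7 12 8 10 9) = [0, 1, 17, 11, 7, 13, 6, 12, 10, 4, 9, 3, 8, 2, 14, 15, 16, 5]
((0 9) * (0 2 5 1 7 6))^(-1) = ((0 9 2 5 1 7 6))^(-1) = (0 6 7 1 5 2 9)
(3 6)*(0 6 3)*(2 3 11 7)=(0 6)(2 3 11 7)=[6, 1, 3, 11, 4, 5, 0, 2, 8, 9, 10, 7]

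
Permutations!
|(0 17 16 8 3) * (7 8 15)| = 7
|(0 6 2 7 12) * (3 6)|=6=|(0 3 6 2 7 12)|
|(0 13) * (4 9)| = |(0 13)(4 9)| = 2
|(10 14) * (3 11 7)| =|(3 11 7)(10 14)| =6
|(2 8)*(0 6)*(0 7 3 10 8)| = 7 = |(0 6 7 3 10 8 2)|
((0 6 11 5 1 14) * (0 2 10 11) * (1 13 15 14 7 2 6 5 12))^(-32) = ((0 5 13 15 14 6)(1 7 2 10 11 12))^(-32) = (0 14 13)(1 11 2)(5 6 15)(7 12 10)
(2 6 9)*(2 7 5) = [0, 1, 6, 3, 4, 2, 9, 5, 8, 7] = (2 6 9 7 5)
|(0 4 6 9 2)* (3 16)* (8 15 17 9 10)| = 18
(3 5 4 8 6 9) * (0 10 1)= (0 10 1)(3 5 4 8 6 9)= [10, 0, 2, 5, 8, 4, 9, 7, 6, 3, 1]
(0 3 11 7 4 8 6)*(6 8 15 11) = (0 3 6)(4 15 11 7) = [3, 1, 2, 6, 15, 5, 0, 4, 8, 9, 10, 7, 12, 13, 14, 11]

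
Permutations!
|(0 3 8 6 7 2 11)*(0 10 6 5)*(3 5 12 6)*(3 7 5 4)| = 28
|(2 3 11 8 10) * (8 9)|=6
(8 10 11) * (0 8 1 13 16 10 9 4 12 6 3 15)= (0 8 9 4 12 6 3 15)(1 13 16 10 11)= [8, 13, 2, 15, 12, 5, 3, 7, 9, 4, 11, 1, 6, 16, 14, 0, 10]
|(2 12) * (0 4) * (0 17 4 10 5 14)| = 4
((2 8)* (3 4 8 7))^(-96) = (2 8 4 3 7)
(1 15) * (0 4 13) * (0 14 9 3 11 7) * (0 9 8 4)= (1 15)(3 11 7 9)(4 13 14 8)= [0, 15, 2, 11, 13, 5, 6, 9, 4, 3, 10, 7, 12, 14, 8, 1]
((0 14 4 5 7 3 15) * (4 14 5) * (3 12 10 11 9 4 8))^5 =((0 5 7 12 10 11 9 4 8 3 15))^5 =(0 11 15 10 3 12 8 7 4 5 9)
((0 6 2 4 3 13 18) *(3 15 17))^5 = (0 17 6 3 2 13 4 18 15)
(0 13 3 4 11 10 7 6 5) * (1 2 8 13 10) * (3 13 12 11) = [10, 2, 8, 4, 3, 0, 5, 6, 12, 9, 7, 1, 11, 13] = (13)(0 10 7 6 5)(1 2 8 12 11)(3 4)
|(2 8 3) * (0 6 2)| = 5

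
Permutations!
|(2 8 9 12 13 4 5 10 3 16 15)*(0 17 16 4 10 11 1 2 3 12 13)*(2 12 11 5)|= 14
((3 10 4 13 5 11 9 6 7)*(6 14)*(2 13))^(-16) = ((2 13 5 11 9 14 6 7 3 10 4))^(-16) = (2 6 13 7 5 3 11 10 9 4 14)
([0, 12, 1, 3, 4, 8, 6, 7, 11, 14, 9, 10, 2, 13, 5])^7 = (1 12 2)(5 8 11 10 9 14)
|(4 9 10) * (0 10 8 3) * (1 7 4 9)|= |(0 10 9 8 3)(1 7 4)|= 15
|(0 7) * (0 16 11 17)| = 5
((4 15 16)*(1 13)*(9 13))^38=(1 13 9)(4 16 15)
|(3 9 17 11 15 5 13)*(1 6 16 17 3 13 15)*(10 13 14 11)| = 8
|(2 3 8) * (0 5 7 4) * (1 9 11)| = |(0 5 7 4)(1 9 11)(2 3 8)| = 12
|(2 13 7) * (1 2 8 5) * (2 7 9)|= |(1 7 8 5)(2 13 9)|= 12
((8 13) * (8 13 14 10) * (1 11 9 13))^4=(8 14 10)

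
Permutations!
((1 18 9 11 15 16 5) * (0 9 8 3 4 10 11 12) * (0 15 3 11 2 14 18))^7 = ((0 9 12 15 16 5 1)(2 14 18 8 11 3 4 10))^7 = (2 10 4 3 11 8 18 14)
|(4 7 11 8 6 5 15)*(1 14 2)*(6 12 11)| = |(1 14 2)(4 7 6 5 15)(8 12 11)| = 15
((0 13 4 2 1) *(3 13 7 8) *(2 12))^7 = (0 2 4 3 7 1 12 13 8)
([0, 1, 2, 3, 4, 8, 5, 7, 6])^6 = [0, 1, 2, 3, 4, 5, 6, 7, 8]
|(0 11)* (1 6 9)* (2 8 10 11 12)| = |(0 12 2 8 10 11)(1 6 9)| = 6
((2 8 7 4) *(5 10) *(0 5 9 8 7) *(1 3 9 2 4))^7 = ((0 5 10 2 7 1 3 9 8))^7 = (0 9 1 2 5 8 3 7 10)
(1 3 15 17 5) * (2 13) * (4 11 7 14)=[0, 3, 13, 15, 11, 1, 6, 14, 8, 9, 10, 7, 12, 2, 4, 17, 16, 5]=(1 3 15 17 5)(2 13)(4 11 7 14)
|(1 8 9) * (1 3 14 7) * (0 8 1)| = |(0 8 9 3 14 7)| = 6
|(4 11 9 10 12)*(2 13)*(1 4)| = 6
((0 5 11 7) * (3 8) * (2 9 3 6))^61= (0 5 11 7)(2 9 3 8 6)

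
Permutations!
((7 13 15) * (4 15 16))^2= (4 7 16 15 13)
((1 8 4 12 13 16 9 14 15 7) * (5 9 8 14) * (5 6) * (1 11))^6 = (1 14 15 7 11)(4 12 13 16 8)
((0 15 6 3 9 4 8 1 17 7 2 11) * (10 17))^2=((0 15 6 3 9 4 8 1 10 17 7 2 11))^2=(0 6 9 8 10 7 11 15 3 4 1 17 2)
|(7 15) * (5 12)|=2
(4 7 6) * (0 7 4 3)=(0 7 6 3)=[7, 1, 2, 0, 4, 5, 3, 6]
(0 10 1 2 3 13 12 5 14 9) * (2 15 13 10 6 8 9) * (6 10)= (0 10 1 15 13 12 5 14 2 3 6 8 9)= [10, 15, 3, 6, 4, 14, 8, 7, 9, 0, 1, 11, 5, 12, 2, 13]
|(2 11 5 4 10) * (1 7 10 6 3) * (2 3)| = 20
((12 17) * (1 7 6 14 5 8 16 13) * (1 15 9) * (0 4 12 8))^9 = (0 1 8 5 9 17 14 15 12 6 13 4 7 16)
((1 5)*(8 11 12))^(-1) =(1 5)(8 12 11)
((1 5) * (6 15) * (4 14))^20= ((1 5)(4 14)(6 15))^20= (15)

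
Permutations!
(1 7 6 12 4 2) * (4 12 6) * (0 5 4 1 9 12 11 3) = [5, 7, 9, 0, 2, 4, 6, 1, 8, 12, 10, 3, 11] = (0 5 4 2 9 12 11 3)(1 7)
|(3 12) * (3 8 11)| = |(3 12 8 11)| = 4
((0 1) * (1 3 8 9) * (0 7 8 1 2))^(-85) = (0 2 9 8 7 1 3)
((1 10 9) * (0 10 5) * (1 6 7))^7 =(10)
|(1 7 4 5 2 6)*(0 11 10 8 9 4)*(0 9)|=|(0 11 10 8)(1 7 9 4 5 2 6)|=28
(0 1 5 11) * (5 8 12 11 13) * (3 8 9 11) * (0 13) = (0 1 9 11 13 5)(3 8 12) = [1, 9, 2, 8, 4, 0, 6, 7, 12, 11, 10, 13, 3, 5]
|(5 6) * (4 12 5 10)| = |(4 12 5 6 10)| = 5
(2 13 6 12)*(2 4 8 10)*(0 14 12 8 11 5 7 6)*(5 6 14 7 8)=(0 7 14 12 4 11 6 5 8 10 2 13)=[7, 1, 13, 3, 11, 8, 5, 14, 10, 9, 2, 6, 4, 0, 12]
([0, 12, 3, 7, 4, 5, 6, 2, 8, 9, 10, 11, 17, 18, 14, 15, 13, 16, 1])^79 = [0, 12, 3, 7, 4, 5, 6, 2, 8, 9, 10, 11, 17, 18, 14, 15, 13, 16, 1]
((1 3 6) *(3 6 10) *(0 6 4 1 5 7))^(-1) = ((0 6 5 7)(1 4)(3 10))^(-1) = (0 7 5 6)(1 4)(3 10)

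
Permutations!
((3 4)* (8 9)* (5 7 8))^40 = ((3 4)(5 7 8 9))^40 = (9)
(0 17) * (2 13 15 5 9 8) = (0 17)(2 13 15 5 9 8) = [17, 1, 13, 3, 4, 9, 6, 7, 2, 8, 10, 11, 12, 15, 14, 5, 16, 0]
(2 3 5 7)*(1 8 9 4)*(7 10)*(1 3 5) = (1 8 9 4 3)(2 5 10 7) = [0, 8, 5, 1, 3, 10, 6, 2, 9, 4, 7]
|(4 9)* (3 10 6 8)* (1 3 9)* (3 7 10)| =|(1 7 10 6 8 9 4)| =7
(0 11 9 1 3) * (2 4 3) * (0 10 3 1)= (0 11 9)(1 2 4)(3 10)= [11, 2, 4, 10, 1, 5, 6, 7, 8, 0, 3, 9]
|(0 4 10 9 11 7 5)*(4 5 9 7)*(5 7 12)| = |(0 7 9 11 4 10 12 5)| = 8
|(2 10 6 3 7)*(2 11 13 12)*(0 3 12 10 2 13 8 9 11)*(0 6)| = 21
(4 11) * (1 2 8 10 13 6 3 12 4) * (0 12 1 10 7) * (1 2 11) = (0 12 4 1 11 10 13 6 3 2 8 7) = [12, 11, 8, 2, 1, 5, 3, 0, 7, 9, 13, 10, 4, 6]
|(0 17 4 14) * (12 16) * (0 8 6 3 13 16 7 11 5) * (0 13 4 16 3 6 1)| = 13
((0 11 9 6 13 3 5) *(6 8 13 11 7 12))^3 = (0 6 8 5 12 9 3 7 11 13)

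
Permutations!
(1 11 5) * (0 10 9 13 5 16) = (0 10 9 13 5 1 11 16) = [10, 11, 2, 3, 4, 1, 6, 7, 8, 13, 9, 16, 12, 5, 14, 15, 0]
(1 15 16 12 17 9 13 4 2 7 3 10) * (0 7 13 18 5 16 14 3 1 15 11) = (0 7 1 11)(2 13 4)(3 10 15 14)(5 16 12 17 9 18) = [7, 11, 13, 10, 2, 16, 6, 1, 8, 18, 15, 0, 17, 4, 3, 14, 12, 9, 5]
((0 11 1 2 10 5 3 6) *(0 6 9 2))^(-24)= ((0 11 1)(2 10 5 3 9))^(-24)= (11)(2 10 5 3 9)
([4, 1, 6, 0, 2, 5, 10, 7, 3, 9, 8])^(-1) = (0 3 8 10 6 2 4)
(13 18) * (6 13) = (6 13 18) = [0, 1, 2, 3, 4, 5, 13, 7, 8, 9, 10, 11, 12, 18, 14, 15, 16, 17, 6]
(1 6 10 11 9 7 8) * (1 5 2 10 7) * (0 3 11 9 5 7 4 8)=(0 3 11 5 2 10 9 1 6 4 8 7)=[3, 6, 10, 11, 8, 2, 4, 0, 7, 1, 9, 5]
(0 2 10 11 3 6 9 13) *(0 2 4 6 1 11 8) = (0 4 6 9 13 2 10 8)(1 11 3) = [4, 11, 10, 1, 6, 5, 9, 7, 0, 13, 8, 3, 12, 2]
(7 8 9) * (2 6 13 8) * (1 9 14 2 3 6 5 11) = (1 9 7 3 6 13 8 14 2 5 11) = [0, 9, 5, 6, 4, 11, 13, 3, 14, 7, 10, 1, 12, 8, 2]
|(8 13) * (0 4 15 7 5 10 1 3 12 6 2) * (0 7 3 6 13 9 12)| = |(0 4 15 3)(1 6 2 7 5 10)(8 9 12 13)| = 12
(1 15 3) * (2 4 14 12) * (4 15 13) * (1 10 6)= (1 13 4 14 12 2 15 3 10 6)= [0, 13, 15, 10, 14, 5, 1, 7, 8, 9, 6, 11, 2, 4, 12, 3]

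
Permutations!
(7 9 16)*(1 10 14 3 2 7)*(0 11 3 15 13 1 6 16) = (0 11 3 2 7 9)(1 10 14 15 13)(6 16) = [11, 10, 7, 2, 4, 5, 16, 9, 8, 0, 14, 3, 12, 1, 15, 13, 6]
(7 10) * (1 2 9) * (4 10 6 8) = (1 2 9)(4 10 7 6 8) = [0, 2, 9, 3, 10, 5, 8, 6, 4, 1, 7]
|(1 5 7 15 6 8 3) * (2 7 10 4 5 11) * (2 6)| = |(1 11 6 8 3)(2 7 15)(4 5 10)| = 15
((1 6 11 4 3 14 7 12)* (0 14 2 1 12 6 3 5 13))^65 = (0 14 7 6 11 4 5 13)(1 2 3)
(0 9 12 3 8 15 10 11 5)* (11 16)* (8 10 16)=(0 9 12 3 10 8 15 16 11 5)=[9, 1, 2, 10, 4, 0, 6, 7, 15, 12, 8, 5, 3, 13, 14, 16, 11]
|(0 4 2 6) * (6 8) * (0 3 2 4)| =4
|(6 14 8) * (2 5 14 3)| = |(2 5 14 8 6 3)| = 6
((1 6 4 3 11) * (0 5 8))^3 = (1 3 6 11 4)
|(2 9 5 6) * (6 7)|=5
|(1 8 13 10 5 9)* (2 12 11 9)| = 9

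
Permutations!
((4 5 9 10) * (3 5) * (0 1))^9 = (0 1)(3 4 10 9 5)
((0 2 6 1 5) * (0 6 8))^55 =(0 2 8)(1 5 6)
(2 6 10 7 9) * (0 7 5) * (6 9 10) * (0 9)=[7, 1, 0, 3, 4, 9, 6, 10, 8, 2, 5]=(0 7 10 5 9 2)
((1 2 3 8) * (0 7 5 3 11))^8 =((0 7 5 3 8 1 2 11))^8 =(11)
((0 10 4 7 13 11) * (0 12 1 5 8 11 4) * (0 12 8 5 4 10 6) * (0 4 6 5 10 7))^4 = ((0 5 10 12 1 6 4)(7 13)(8 11))^4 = (13)(0 1 5 6 10 4 12)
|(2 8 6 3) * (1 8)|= |(1 8 6 3 2)|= 5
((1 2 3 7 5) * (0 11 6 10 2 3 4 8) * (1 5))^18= (0 2 11 4 6 8 10)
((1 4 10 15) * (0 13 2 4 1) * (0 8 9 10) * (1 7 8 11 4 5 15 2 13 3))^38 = ((0 3 1 7 8 9 10 2 5 15 11 4))^38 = (0 1 8 10 5 11)(2 15 4 3 7 9)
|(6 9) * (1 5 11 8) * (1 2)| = 10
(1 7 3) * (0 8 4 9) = (0 8 4 9)(1 7 3) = [8, 7, 2, 1, 9, 5, 6, 3, 4, 0]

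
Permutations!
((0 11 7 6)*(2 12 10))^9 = (12)(0 11 7 6)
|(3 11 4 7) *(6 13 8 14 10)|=20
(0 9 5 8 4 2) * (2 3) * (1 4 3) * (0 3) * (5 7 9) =[5, 4, 3, 2, 1, 8, 6, 9, 0, 7] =(0 5 8)(1 4)(2 3)(7 9)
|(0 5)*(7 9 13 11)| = |(0 5)(7 9 13 11)| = 4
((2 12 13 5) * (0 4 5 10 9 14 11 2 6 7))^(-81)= (0 7 6 5 4)(2 10 11 13 14 12 9)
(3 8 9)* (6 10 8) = (3 6 10 8 9) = [0, 1, 2, 6, 4, 5, 10, 7, 9, 3, 8]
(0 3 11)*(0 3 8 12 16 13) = [8, 1, 2, 11, 4, 5, 6, 7, 12, 9, 10, 3, 16, 0, 14, 15, 13] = (0 8 12 16 13)(3 11)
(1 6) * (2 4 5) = [0, 6, 4, 3, 5, 2, 1] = (1 6)(2 4 5)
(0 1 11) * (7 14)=(0 1 11)(7 14)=[1, 11, 2, 3, 4, 5, 6, 14, 8, 9, 10, 0, 12, 13, 7]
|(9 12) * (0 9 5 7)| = 5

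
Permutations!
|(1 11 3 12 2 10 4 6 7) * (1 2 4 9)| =|(1 11 3 12 4 6 7 2 10 9)| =10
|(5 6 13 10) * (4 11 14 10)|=7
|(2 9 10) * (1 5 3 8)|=12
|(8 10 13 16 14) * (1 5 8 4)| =|(1 5 8 10 13 16 14 4)| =8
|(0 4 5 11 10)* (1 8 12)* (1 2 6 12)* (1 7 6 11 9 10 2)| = 10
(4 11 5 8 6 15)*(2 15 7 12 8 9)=(2 15 4 11 5 9)(6 7 12 8)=[0, 1, 15, 3, 11, 9, 7, 12, 6, 2, 10, 5, 8, 13, 14, 4]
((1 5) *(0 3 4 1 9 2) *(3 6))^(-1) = ((0 6 3 4 1 5 9 2))^(-1) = (0 2 9 5 1 4 3 6)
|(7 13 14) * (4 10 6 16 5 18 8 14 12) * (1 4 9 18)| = |(1 4 10 6 16 5)(7 13 12 9 18 8 14)| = 42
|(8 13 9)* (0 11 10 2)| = |(0 11 10 2)(8 13 9)| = 12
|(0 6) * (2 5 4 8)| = 4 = |(0 6)(2 5 4 8)|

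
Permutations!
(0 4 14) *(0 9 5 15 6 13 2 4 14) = [14, 1, 4, 3, 0, 15, 13, 7, 8, 5, 10, 11, 12, 2, 9, 6] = (0 14 9 5 15 6 13 2 4)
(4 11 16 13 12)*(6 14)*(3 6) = (3 6 14)(4 11 16 13 12) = [0, 1, 2, 6, 11, 5, 14, 7, 8, 9, 10, 16, 4, 12, 3, 15, 13]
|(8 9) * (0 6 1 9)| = 5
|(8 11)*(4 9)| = 2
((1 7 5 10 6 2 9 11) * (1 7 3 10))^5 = ((1 3 10 6 2 9 11 7 5))^5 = (1 9 3 11 10 7 6 5 2)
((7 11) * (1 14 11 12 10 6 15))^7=((1 14 11 7 12 10 6 15))^7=(1 15 6 10 12 7 11 14)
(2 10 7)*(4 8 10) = [0, 1, 4, 3, 8, 5, 6, 2, 10, 9, 7] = (2 4 8 10 7)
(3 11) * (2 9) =(2 9)(3 11) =[0, 1, 9, 11, 4, 5, 6, 7, 8, 2, 10, 3]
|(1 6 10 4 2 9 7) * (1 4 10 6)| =4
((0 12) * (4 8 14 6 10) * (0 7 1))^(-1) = (0 1 7 12)(4 10 6 14 8)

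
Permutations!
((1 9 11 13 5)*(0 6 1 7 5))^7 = (0 6 1 9 11 13)(5 7)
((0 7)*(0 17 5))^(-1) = (0 5 17 7)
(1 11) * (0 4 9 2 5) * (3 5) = [4, 11, 3, 5, 9, 0, 6, 7, 8, 2, 10, 1] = (0 4 9 2 3 5)(1 11)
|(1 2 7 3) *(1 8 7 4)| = 3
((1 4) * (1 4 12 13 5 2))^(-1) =((1 12 13 5 2))^(-1) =(1 2 5 13 12)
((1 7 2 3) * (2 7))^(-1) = ((7)(1 2 3))^(-1) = (7)(1 3 2)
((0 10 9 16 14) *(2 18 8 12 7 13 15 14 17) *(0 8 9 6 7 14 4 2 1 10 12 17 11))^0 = (18)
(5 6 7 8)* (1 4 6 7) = (1 4 6)(5 7 8) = [0, 4, 2, 3, 6, 7, 1, 8, 5]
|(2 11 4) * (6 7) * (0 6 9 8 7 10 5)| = 12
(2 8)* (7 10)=(2 8)(7 10)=[0, 1, 8, 3, 4, 5, 6, 10, 2, 9, 7]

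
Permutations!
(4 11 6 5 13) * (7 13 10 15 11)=(4 7 13)(5 10 15 11 6)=[0, 1, 2, 3, 7, 10, 5, 13, 8, 9, 15, 6, 12, 4, 14, 11]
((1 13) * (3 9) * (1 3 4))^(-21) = ((1 13 3 9 4))^(-21) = (1 4 9 3 13)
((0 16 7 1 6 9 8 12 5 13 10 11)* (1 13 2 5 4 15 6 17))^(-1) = (0 11 10 13 7 16)(1 17)(2 5)(4 12 8 9 6 15)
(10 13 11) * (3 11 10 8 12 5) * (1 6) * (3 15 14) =[0, 6, 2, 11, 4, 15, 1, 7, 12, 9, 13, 8, 5, 10, 3, 14] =(1 6)(3 11 8 12 5 15 14)(10 13)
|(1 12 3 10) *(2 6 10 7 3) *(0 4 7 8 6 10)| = 12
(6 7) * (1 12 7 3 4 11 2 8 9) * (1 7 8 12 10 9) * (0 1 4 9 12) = (0 1 10 12 8 4 11 2)(3 9 7 6) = [1, 10, 0, 9, 11, 5, 3, 6, 4, 7, 12, 2, 8]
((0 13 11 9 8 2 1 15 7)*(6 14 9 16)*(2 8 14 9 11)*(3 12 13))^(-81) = (0 7 15 1 2 13 12 3)(6 16 11 14 9) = ((0 3 12 13 2 1 15 7)(6 9 14 11 16))^(-81)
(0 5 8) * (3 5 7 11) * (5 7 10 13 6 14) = (0 10 13 6 14 5 8)(3 7 11) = [10, 1, 2, 7, 4, 8, 14, 11, 0, 9, 13, 3, 12, 6, 5]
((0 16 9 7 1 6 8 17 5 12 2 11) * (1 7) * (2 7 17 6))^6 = (5 7)(12 17)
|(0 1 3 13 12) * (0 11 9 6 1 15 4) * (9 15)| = 10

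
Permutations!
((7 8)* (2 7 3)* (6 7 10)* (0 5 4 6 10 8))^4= (10)(0 7 6 4 5)(2 8 3)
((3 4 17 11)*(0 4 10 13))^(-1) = ((0 4 17 11 3 10 13))^(-1) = (0 13 10 3 11 17 4)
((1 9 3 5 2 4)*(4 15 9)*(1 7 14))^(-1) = ((1 4 7 14)(2 15 9 3 5))^(-1) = (1 14 7 4)(2 5 3 9 15)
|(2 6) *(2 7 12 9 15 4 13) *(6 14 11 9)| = 21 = |(2 14 11 9 15 4 13)(6 7 12)|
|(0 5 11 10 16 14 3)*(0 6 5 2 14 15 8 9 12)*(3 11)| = |(0 2 14 11 10 16 15 8 9 12)(3 6 5)| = 30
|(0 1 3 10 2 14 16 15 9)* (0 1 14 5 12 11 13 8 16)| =|(0 14)(1 3 10 2 5 12 11 13 8 16 15 9)| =12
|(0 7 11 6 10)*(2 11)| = 6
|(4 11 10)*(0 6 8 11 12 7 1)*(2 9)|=18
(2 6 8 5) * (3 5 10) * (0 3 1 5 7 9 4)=(0 3 7 9 4)(1 5 2 6 8 10)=[3, 5, 6, 7, 0, 2, 8, 9, 10, 4, 1]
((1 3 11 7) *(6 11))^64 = ((1 3 6 11 7))^64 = (1 7 11 6 3)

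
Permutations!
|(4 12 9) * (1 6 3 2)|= 12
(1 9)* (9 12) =(1 12 9) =[0, 12, 2, 3, 4, 5, 6, 7, 8, 1, 10, 11, 9]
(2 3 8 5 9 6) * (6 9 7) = (9)(2 3 8 5 7 6) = [0, 1, 3, 8, 4, 7, 2, 6, 5, 9]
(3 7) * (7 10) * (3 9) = (3 10 7 9) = [0, 1, 2, 10, 4, 5, 6, 9, 8, 3, 7]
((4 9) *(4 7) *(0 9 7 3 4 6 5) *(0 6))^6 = ((0 9 3 4 7)(5 6))^6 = (0 9 3 4 7)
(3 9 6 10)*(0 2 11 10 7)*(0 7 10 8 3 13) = (0 2 11 8 3 9 6 10 13) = [2, 1, 11, 9, 4, 5, 10, 7, 3, 6, 13, 8, 12, 0]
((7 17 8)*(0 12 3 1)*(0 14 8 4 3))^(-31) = (0 12)(1 17 14 4 8 3 7)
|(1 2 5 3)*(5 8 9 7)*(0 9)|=8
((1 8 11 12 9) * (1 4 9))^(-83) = (1 8 11 12)(4 9)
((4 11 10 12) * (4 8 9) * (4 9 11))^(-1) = (8 12 10 11)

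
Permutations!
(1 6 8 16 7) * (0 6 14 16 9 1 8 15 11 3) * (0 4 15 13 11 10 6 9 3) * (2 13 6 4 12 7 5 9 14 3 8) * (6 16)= (0 14 6 16 5 9 1 3 12 7 2 13 11)(4 15 10)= [14, 3, 13, 12, 15, 9, 16, 2, 8, 1, 4, 0, 7, 11, 6, 10, 5]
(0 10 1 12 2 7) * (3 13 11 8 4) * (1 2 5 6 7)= (0 10 2 1 12 5 6 7)(3 13 11 8 4)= [10, 12, 1, 13, 3, 6, 7, 0, 4, 9, 2, 8, 5, 11]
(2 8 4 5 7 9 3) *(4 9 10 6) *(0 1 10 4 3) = (0 1 10 6 3 2 8 9)(4 5 7) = [1, 10, 8, 2, 5, 7, 3, 4, 9, 0, 6]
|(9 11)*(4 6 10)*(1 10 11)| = 6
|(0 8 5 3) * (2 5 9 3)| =4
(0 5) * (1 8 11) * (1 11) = [5, 8, 2, 3, 4, 0, 6, 7, 1, 9, 10, 11] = (11)(0 5)(1 8)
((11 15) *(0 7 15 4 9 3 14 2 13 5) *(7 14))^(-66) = ((0 14 2 13 5)(3 7 15 11 4 9))^(-66) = (15)(0 5 13 2 14)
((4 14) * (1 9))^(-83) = (1 9)(4 14) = ((1 9)(4 14))^(-83)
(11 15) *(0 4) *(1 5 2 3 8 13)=(0 4)(1 5 2 3 8 13)(11 15)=[4, 5, 3, 8, 0, 2, 6, 7, 13, 9, 10, 15, 12, 1, 14, 11]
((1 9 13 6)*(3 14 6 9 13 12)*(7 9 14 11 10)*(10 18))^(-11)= (1 13 14 6)(3 10 12 18 9 11 7)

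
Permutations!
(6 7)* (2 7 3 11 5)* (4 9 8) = (2 7 6 3 11 5)(4 9 8) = [0, 1, 7, 11, 9, 2, 3, 6, 4, 8, 10, 5]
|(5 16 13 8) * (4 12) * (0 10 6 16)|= 14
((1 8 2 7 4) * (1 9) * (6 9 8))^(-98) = (1 6 9)(2 4)(7 8) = ((1 6 9)(2 7 4 8))^(-98)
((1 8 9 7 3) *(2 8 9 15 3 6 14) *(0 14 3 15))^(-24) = (15)(1 9 7 6 3)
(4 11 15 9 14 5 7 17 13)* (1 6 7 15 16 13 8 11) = [0, 6, 2, 3, 1, 15, 7, 17, 11, 14, 10, 16, 12, 4, 5, 9, 13, 8] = (1 6 7 17 8 11 16 13 4)(5 15 9 14)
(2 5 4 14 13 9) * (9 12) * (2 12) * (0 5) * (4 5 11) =(0 11 4 14 13 2)(9 12) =[11, 1, 0, 3, 14, 5, 6, 7, 8, 12, 10, 4, 9, 2, 13]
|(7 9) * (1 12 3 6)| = |(1 12 3 6)(7 9)| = 4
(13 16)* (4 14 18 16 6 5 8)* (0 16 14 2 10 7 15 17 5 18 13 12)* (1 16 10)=[10, 16, 1, 3, 2, 8, 18, 15, 4, 9, 7, 11, 0, 6, 13, 17, 12, 5, 14]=(0 10 7 15 17 5 8 4 2 1 16 12)(6 18 14 13)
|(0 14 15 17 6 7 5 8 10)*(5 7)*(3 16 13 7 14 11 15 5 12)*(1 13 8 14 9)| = |(0 11 15 17 6 12 3 16 8 10)(1 13 7 9)(5 14)| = 20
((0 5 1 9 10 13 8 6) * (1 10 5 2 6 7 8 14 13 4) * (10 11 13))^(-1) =((0 2 6)(1 9 5 11 13 14 10 4)(7 8))^(-1) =(0 6 2)(1 4 10 14 13 11 5 9)(7 8)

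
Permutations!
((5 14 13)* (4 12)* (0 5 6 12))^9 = ((0 5 14 13 6 12 4))^9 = (0 14 6 4 5 13 12)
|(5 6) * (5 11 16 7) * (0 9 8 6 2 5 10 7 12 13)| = |(0 9 8 6 11 16 12 13)(2 5)(7 10)| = 8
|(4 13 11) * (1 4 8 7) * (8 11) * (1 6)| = 6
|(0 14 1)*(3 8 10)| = |(0 14 1)(3 8 10)| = 3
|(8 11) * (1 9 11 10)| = |(1 9 11 8 10)| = 5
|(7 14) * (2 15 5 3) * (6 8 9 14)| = 20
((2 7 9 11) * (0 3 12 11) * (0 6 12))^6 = ((0 3)(2 7 9 6 12 11))^6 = (12)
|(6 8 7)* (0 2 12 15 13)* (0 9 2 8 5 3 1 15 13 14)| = 36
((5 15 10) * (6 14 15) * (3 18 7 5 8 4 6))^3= (3 5 7 18)(4 15)(6 10)(8 14)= ((3 18 7 5)(4 6 14 15 10 8))^3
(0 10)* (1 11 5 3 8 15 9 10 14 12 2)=[14, 11, 1, 8, 4, 3, 6, 7, 15, 10, 0, 5, 2, 13, 12, 9]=(0 14 12 2 1 11 5 3 8 15 9 10)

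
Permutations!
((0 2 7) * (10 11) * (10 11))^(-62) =((11)(0 2 7))^(-62) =(11)(0 2 7)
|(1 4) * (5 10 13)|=6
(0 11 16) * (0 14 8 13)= [11, 1, 2, 3, 4, 5, 6, 7, 13, 9, 10, 16, 12, 0, 8, 15, 14]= (0 11 16 14 8 13)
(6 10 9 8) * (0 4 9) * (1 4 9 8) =(0 9 1 4 8 6 10) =[9, 4, 2, 3, 8, 5, 10, 7, 6, 1, 0]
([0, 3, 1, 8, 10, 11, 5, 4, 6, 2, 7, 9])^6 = [0, 9, 11, 2, 4, 8, 3, 7, 1, 5, 10, 6]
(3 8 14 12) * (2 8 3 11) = [0, 1, 8, 3, 4, 5, 6, 7, 14, 9, 10, 2, 11, 13, 12] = (2 8 14 12 11)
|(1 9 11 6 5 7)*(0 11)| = |(0 11 6 5 7 1 9)| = 7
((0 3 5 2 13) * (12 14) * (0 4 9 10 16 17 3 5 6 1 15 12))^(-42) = ((0 5 2 13 4 9 10 16 17 3 6 1 15 12 14))^(-42) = (0 13 10 3 15)(1 14 2 9 17)(4 16 6 12 5)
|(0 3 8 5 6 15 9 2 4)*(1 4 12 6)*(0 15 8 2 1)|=|(0 3 2 12 6 8 5)(1 4 15 9)|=28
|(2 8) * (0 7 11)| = |(0 7 11)(2 8)| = 6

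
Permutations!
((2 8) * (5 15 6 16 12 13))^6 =(16)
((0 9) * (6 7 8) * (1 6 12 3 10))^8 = ((0 9)(1 6 7 8 12 3 10))^8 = (1 6 7 8 12 3 10)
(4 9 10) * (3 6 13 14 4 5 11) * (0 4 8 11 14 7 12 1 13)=(0 4 9 10 5 14 8 11 3 6)(1 13 7 12)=[4, 13, 2, 6, 9, 14, 0, 12, 11, 10, 5, 3, 1, 7, 8]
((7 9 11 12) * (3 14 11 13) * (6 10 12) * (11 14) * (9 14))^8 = (3 13 9 14 7 12 10 6 11)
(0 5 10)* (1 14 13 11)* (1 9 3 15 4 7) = [5, 14, 2, 15, 7, 10, 6, 1, 8, 3, 0, 9, 12, 11, 13, 4] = (0 5 10)(1 14 13 11 9 3 15 4 7)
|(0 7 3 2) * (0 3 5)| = |(0 7 5)(2 3)| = 6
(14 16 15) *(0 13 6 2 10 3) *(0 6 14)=(0 13 14 16 15)(2 10 3 6)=[13, 1, 10, 6, 4, 5, 2, 7, 8, 9, 3, 11, 12, 14, 16, 0, 15]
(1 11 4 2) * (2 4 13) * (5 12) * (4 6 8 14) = (1 11 13 2)(4 6 8 14)(5 12) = [0, 11, 1, 3, 6, 12, 8, 7, 14, 9, 10, 13, 5, 2, 4]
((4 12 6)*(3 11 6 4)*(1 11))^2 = (12)(1 6)(3 11)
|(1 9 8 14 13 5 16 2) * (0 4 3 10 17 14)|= |(0 4 3 10 17 14 13 5 16 2 1 9 8)|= 13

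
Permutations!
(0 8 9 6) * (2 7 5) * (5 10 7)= (0 8 9 6)(2 5)(7 10)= [8, 1, 5, 3, 4, 2, 0, 10, 9, 6, 7]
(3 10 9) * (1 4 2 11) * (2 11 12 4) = (1 2 12 4 11)(3 10 9) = [0, 2, 12, 10, 11, 5, 6, 7, 8, 3, 9, 1, 4]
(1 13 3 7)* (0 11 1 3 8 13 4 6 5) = (0 11 1 4 6 5)(3 7)(8 13) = [11, 4, 2, 7, 6, 0, 5, 3, 13, 9, 10, 1, 12, 8]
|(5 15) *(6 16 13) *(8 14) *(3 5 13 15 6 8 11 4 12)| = |(3 5 6 16 15 13 8 14 11 4 12)| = 11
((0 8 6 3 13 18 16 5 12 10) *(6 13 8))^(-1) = ((0 6 3 8 13 18 16 5 12 10))^(-1) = (0 10 12 5 16 18 13 8 3 6)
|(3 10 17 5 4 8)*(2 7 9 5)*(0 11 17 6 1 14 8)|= 24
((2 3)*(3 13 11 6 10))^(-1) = ((2 13 11 6 10 3))^(-1) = (2 3 10 6 11 13)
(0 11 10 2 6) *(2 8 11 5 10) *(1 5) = (0 1 5 10 8 11 2 6) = [1, 5, 6, 3, 4, 10, 0, 7, 11, 9, 8, 2]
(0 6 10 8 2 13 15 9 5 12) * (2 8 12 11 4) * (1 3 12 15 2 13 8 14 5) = (0 6 10 15 9 1 3 12)(2 8 14 5 11 4 13) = [6, 3, 8, 12, 13, 11, 10, 7, 14, 1, 15, 4, 0, 2, 5, 9]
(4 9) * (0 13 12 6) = (0 13 12 6)(4 9) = [13, 1, 2, 3, 9, 5, 0, 7, 8, 4, 10, 11, 6, 12]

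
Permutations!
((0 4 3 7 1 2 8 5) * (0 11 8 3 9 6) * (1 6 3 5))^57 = ((0 4 9 3 7 6)(1 2 5 11 8))^57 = (0 3)(1 5 8 2 11)(4 7)(6 9)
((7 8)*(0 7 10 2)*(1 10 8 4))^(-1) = ((0 7 4 1 10 2))^(-1) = (0 2 10 1 4 7)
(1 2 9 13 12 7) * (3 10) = (1 2 9 13 12 7)(3 10) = [0, 2, 9, 10, 4, 5, 6, 1, 8, 13, 3, 11, 7, 12]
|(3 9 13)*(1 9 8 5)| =6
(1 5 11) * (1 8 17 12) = (1 5 11 8 17 12) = [0, 5, 2, 3, 4, 11, 6, 7, 17, 9, 10, 8, 1, 13, 14, 15, 16, 12]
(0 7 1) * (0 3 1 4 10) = (0 7 4 10)(1 3) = [7, 3, 2, 1, 10, 5, 6, 4, 8, 9, 0]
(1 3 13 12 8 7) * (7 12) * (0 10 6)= (0 10 6)(1 3 13 7)(8 12)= [10, 3, 2, 13, 4, 5, 0, 1, 12, 9, 6, 11, 8, 7]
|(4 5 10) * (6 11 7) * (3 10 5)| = 3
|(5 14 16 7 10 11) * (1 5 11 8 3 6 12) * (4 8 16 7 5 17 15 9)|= |(1 17 15 9 4 8 3 6 12)(5 14 7 10 16)|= 45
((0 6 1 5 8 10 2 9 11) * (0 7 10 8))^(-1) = ((0 6 1 5)(2 9 11 7 10))^(-1) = (0 5 1 6)(2 10 7 11 9)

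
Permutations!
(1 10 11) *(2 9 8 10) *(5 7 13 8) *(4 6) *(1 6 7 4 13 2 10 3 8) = (1 10 11 6 13)(2 9 5 4 7)(3 8) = [0, 10, 9, 8, 7, 4, 13, 2, 3, 5, 11, 6, 12, 1]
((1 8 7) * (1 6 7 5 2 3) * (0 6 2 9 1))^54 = ((0 6 7 2 3)(1 8 5 9))^54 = (0 3 2 7 6)(1 5)(8 9)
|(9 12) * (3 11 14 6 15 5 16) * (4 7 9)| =|(3 11 14 6 15 5 16)(4 7 9 12)| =28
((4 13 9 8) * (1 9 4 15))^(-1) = (1 15 8 9)(4 13)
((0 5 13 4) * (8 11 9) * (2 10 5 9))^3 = (0 11 5)(2 13 9)(4 8 10)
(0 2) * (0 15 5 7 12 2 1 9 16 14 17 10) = [1, 9, 15, 3, 4, 7, 6, 12, 8, 16, 0, 11, 2, 13, 17, 5, 14, 10] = (0 1 9 16 14 17 10)(2 15 5 7 12)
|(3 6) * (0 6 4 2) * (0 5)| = 6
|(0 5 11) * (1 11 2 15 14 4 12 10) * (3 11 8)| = 12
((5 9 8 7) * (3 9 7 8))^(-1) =((3 9)(5 7))^(-1) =(3 9)(5 7)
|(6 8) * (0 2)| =2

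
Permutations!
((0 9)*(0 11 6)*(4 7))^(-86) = (0 11)(6 9)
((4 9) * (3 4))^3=((3 4 9))^3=(9)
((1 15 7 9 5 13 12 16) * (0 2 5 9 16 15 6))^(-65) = (0 15)(1 13)(2 7)(5 16)(6 12) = ((0 2 5 13 12 15 7 16 1 6))^(-65)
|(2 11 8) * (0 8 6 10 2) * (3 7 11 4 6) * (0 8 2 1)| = |(0 2 4 6 10 1)(3 7 11)| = 6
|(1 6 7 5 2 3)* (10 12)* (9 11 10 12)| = 6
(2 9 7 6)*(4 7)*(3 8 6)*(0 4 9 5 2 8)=(9)(0 4 7 3)(2 5)(6 8)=[4, 1, 5, 0, 7, 2, 8, 3, 6, 9]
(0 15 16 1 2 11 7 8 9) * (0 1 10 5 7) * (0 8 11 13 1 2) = (0 15 16 10 5 7 11 8 9 2 13 1) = [15, 0, 13, 3, 4, 7, 6, 11, 9, 2, 5, 8, 12, 1, 14, 16, 10]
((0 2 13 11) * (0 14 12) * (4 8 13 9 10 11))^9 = (0 9 11 12 2 10 14) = ((0 2 9 10 11 14 12)(4 8 13))^9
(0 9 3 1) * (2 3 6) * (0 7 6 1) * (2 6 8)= (0 9 1 7 8 2 3)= [9, 7, 3, 0, 4, 5, 6, 8, 2, 1]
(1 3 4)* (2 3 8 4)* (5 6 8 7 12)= (1 7 12 5 6 8 4)(2 3)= [0, 7, 3, 2, 1, 6, 8, 12, 4, 9, 10, 11, 5]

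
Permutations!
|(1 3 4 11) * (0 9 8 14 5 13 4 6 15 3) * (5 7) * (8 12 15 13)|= |(0 9 12 15 3 6 13 4 11 1)(5 8 14 7)|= 20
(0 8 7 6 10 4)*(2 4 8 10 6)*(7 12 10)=(0 7 2 4)(8 12 10)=[7, 1, 4, 3, 0, 5, 6, 2, 12, 9, 8, 11, 10]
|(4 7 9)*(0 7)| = 4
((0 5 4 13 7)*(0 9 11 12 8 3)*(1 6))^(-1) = (0 3 8 12 11 9 7 13 4 5)(1 6)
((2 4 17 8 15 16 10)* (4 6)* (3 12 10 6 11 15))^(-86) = (2 15 6 17 3 10 11 16 4 8 12)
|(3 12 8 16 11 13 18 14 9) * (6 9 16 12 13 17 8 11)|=28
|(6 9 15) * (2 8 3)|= 3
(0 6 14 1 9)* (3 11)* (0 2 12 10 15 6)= (1 9 2 12 10 15 6 14)(3 11)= [0, 9, 12, 11, 4, 5, 14, 7, 8, 2, 15, 3, 10, 13, 1, 6]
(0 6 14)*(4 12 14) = (0 6 4 12 14) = [6, 1, 2, 3, 12, 5, 4, 7, 8, 9, 10, 11, 14, 13, 0]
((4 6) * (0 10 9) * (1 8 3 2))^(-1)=((0 10 9)(1 8 3 2)(4 6))^(-1)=(0 9 10)(1 2 3 8)(4 6)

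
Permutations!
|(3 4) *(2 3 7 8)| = 5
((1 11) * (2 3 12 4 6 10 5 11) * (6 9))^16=(1 6 3 5 4)(2 10 12 11 9)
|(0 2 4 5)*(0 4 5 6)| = |(0 2 5 4 6)| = 5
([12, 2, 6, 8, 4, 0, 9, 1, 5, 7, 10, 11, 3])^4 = [5, 7, 1, 12, 4, 8, 2, 9, 3, 6, 10, 11, 0]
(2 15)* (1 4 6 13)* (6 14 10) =[0, 4, 15, 3, 14, 5, 13, 7, 8, 9, 6, 11, 12, 1, 10, 2] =(1 4 14 10 6 13)(2 15)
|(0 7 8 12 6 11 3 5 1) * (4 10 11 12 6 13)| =12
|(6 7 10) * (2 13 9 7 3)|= |(2 13 9 7 10 6 3)|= 7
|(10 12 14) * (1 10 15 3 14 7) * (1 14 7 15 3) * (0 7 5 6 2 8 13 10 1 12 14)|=8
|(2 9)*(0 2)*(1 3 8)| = |(0 2 9)(1 3 8)| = 3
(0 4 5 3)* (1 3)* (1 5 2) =(5)(0 4 2 1 3) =[4, 3, 1, 0, 2, 5]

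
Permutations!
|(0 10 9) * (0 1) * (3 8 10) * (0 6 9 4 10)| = 6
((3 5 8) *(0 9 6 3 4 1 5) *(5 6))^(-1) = (0 3 6 1 4 8 5 9)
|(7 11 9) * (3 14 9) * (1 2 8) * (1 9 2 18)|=14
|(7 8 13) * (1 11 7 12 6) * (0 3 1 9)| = 10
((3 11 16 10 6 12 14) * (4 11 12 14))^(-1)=(3 14 6 10 16 11 4 12)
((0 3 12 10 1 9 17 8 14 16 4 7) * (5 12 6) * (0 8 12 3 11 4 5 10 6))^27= ((0 11 4 7 8 14 16 5 3)(1 9 17 12 6 10))^27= (1 12)(6 9)(10 17)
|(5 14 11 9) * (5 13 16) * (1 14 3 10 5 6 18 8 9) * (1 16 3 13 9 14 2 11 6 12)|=|(1 2 11 16 12)(3 10 5 13)(6 18 8 14)|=20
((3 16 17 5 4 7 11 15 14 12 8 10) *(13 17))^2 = ((3 16 13 17 5 4 7 11 15 14 12 8 10))^2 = (3 13 5 7 15 12 10 16 17 4 11 14 8)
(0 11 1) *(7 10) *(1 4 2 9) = [11, 0, 9, 3, 2, 5, 6, 10, 8, 1, 7, 4] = (0 11 4 2 9 1)(7 10)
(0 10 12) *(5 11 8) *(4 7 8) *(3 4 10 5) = [5, 1, 2, 4, 7, 11, 6, 8, 3, 9, 12, 10, 0] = (0 5 11 10 12)(3 4 7 8)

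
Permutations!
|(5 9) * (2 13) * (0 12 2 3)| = 10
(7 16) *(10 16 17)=(7 17 10 16)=[0, 1, 2, 3, 4, 5, 6, 17, 8, 9, 16, 11, 12, 13, 14, 15, 7, 10]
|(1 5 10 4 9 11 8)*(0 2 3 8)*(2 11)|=8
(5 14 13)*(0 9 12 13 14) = [9, 1, 2, 3, 4, 0, 6, 7, 8, 12, 10, 11, 13, 5, 14] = (14)(0 9 12 13 5)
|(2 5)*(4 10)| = 2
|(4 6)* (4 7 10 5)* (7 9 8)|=|(4 6 9 8 7 10 5)|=7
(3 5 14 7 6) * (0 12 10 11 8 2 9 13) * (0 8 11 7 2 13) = (0 12 10 7 6 3 5 14 2 9)(8 13) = [12, 1, 9, 5, 4, 14, 3, 6, 13, 0, 7, 11, 10, 8, 2]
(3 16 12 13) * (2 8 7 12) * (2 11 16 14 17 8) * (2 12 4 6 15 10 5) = (2 12 13 3 14 17 8 7 4 6 15 10 5)(11 16) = [0, 1, 12, 14, 6, 2, 15, 4, 7, 9, 5, 16, 13, 3, 17, 10, 11, 8]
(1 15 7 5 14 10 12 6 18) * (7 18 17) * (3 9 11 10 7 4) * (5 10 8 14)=[0, 15, 2, 9, 3, 5, 17, 10, 14, 11, 12, 8, 6, 13, 7, 18, 16, 4, 1]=(1 15 18)(3 9 11 8 14 7 10 12 6 17 4)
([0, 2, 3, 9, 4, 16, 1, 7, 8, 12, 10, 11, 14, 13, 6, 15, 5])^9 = [0, 3, 9, 12, 4, 16, 2, 7, 8, 14, 10, 11, 6, 13, 1, 15, 5]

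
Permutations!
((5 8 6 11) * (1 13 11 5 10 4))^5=(13)(5 6 8)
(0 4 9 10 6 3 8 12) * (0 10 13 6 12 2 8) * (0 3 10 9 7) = (0 4 7)(2 8)(6 10 12 9 13) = [4, 1, 8, 3, 7, 5, 10, 0, 2, 13, 12, 11, 9, 6]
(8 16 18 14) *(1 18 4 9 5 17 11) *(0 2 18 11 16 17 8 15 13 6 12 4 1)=(0 2 18 14 15 13 6 12 4 9 5 8 17 16 1 11)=[2, 11, 18, 3, 9, 8, 12, 7, 17, 5, 10, 0, 4, 6, 15, 13, 1, 16, 14]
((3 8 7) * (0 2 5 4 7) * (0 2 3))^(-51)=(0 4 2 3 7 5 8)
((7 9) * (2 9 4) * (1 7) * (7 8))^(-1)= ((1 8 7 4 2 9))^(-1)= (1 9 2 4 7 8)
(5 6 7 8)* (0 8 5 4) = (0 8 4)(5 6 7) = [8, 1, 2, 3, 0, 6, 7, 5, 4]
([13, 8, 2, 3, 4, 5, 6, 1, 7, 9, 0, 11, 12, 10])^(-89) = [13, 8, 2, 3, 4, 5, 6, 1, 7, 9, 0, 11, 12, 10]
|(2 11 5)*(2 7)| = 4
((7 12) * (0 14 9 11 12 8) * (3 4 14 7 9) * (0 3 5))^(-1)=((0 7 8 3 4 14 5)(9 11 12))^(-1)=(0 5 14 4 3 8 7)(9 12 11)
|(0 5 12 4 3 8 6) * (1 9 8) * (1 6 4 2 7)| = 11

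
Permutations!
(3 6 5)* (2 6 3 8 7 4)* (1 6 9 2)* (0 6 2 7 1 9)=(0 6 5 8 1 2)(4 9 7)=[6, 2, 0, 3, 9, 8, 5, 4, 1, 7]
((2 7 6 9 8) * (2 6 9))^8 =(2 8 7 6 9)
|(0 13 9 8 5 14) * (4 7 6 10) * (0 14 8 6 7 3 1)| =8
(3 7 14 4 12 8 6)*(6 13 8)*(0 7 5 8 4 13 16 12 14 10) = (0 7 10)(3 5 8 16 12 6)(4 14 13) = [7, 1, 2, 5, 14, 8, 3, 10, 16, 9, 0, 11, 6, 4, 13, 15, 12]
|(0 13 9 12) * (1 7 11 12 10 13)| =|(0 1 7 11 12)(9 10 13)| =15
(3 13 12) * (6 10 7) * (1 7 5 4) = (1 7 6 10 5 4)(3 13 12) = [0, 7, 2, 13, 1, 4, 10, 6, 8, 9, 5, 11, 3, 12]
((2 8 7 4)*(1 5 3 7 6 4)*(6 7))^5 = (1 2 3 7 4 5 8 6)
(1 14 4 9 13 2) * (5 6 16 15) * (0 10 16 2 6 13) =(0 10 16 15 5 13 6 2 1 14 4 9) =[10, 14, 1, 3, 9, 13, 2, 7, 8, 0, 16, 11, 12, 6, 4, 5, 15]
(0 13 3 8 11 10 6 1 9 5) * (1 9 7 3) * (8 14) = [13, 7, 2, 14, 4, 0, 9, 3, 11, 5, 6, 10, 12, 1, 8] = (0 13 1 7 3 14 8 11 10 6 9 5)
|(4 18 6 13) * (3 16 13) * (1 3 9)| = 8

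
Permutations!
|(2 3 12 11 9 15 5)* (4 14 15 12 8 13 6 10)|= 30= |(2 3 8 13 6 10 4 14 15 5)(9 12 11)|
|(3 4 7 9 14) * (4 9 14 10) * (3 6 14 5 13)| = 14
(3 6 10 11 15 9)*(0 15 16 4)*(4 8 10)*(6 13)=(0 15 9 3 13 6 4)(8 10 11 16)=[15, 1, 2, 13, 0, 5, 4, 7, 10, 3, 11, 16, 12, 6, 14, 9, 8]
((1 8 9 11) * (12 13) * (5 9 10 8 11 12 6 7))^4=((1 11)(5 9 12 13 6 7)(8 10))^4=(5 6 12)(7 13 9)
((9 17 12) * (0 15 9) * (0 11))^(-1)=((0 15 9 17 12 11))^(-1)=(0 11 12 17 9 15)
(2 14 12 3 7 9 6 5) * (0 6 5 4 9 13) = (0 6 4 9 5 2 14 12 3 7 13) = [6, 1, 14, 7, 9, 2, 4, 13, 8, 5, 10, 11, 3, 0, 12]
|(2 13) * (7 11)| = |(2 13)(7 11)| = 2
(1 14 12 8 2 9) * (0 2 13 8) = (0 2 9 1 14 12)(8 13) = [2, 14, 9, 3, 4, 5, 6, 7, 13, 1, 10, 11, 0, 8, 12]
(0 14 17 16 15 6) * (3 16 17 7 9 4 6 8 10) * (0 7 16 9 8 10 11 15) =(17)(0 14 16)(3 9 4 6 7 8 11 15 10) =[14, 1, 2, 9, 6, 5, 7, 8, 11, 4, 3, 15, 12, 13, 16, 10, 0, 17]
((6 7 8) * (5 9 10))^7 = ((5 9 10)(6 7 8))^7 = (5 9 10)(6 7 8)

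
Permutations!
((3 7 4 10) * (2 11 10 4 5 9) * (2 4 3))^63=(11)(3 9 7 4 5)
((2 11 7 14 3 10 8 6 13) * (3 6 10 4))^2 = ((2 11 7 14 6 13)(3 4)(8 10))^2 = (2 7 6)(11 14 13)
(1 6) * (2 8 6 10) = (1 10 2 8 6) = [0, 10, 8, 3, 4, 5, 1, 7, 6, 9, 2]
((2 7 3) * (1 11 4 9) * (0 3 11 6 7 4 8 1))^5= ((0 3 2 4 9)(1 6 7 11 8))^5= (11)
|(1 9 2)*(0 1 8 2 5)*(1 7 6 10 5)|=10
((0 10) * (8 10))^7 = (0 8 10)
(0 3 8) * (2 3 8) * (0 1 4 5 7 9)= (0 8 1 4 5 7 9)(2 3)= [8, 4, 3, 2, 5, 7, 6, 9, 1, 0]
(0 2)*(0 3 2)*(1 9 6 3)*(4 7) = (1 9 6 3 2)(4 7) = [0, 9, 1, 2, 7, 5, 3, 4, 8, 6]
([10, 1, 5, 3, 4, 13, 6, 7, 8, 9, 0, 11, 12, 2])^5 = (0 10)(2 13 5)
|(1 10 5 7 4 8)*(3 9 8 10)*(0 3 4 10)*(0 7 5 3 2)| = |(0 2)(1 4 7 10 3 9 8)| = 14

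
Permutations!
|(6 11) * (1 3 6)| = 4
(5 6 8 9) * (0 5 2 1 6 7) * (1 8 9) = (0 5 7)(1 6 9 2 8) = [5, 6, 8, 3, 4, 7, 9, 0, 1, 2]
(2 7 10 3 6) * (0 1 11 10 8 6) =[1, 11, 7, 0, 4, 5, 2, 8, 6, 9, 3, 10] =(0 1 11 10 3)(2 7 8 6)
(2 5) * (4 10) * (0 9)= [9, 1, 5, 3, 10, 2, 6, 7, 8, 0, 4]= (0 9)(2 5)(4 10)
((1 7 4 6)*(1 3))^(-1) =(1 3 6 4 7)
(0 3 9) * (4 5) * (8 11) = (0 3 9)(4 5)(8 11) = [3, 1, 2, 9, 5, 4, 6, 7, 11, 0, 10, 8]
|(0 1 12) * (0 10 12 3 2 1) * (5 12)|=|(1 3 2)(5 12 10)|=3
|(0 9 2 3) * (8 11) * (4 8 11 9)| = 6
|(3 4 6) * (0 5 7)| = |(0 5 7)(3 4 6)| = 3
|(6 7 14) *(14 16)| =4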